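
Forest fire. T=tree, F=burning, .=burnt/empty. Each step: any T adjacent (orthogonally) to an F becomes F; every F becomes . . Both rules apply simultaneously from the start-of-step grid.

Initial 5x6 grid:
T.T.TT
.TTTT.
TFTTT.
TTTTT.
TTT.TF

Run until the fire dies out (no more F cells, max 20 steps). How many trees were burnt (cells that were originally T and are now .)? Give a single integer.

Answer: 20

Derivation:
Step 1: +5 fires, +2 burnt (F count now 5)
Step 2: +6 fires, +5 burnt (F count now 6)
Step 3: +6 fires, +6 burnt (F count now 6)
Step 4: +1 fires, +6 burnt (F count now 1)
Step 5: +1 fires, +1 burnt (F count now 1)
Step 6: +1 fires, +1 burnt (F count now 1)
Step 7: +0 fires, +1 burnt (F count now 0)
Fire out after step 7
Initially T: 21, now '.': 29
Total burnt (originally-T cells now '.'): 20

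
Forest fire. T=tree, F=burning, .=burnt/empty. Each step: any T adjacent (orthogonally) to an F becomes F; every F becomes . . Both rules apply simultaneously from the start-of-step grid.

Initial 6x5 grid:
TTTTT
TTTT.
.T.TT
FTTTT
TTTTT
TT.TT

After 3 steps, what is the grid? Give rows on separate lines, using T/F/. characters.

Step 1: 2 trees catch fire, 1 burn out
  TTTTT
  TTTT.
  .T.TT
  .FTTT
  FTTTT
  TT.TT
Step 2: 4 trees catch fire, 2 burn out
  TTTTT
  TTTT.
  .F.TT
  ..FTT
  .FTTT
  FT.TT
Step 3: 4 trees catch fire, 4 burn out
  TTTTT
  TFTT.
  ...TT
  ...FT
  ..FTT
  .F.TT

TTTTT
TFTT.
...TT
...FT
..FTT
.F.TT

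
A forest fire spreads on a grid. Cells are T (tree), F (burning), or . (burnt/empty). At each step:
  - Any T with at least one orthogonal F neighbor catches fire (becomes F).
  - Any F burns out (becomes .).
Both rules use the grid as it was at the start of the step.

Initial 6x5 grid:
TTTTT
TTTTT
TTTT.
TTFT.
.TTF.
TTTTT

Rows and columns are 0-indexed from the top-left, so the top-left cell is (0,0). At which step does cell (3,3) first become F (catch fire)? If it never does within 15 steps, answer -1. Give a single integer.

Step 1: cell (3,3)='F' (+5 fires, +2 burnt)
  -> target ignites at step 1
Step 2: cell (3,3)='.' (+7 fires, +5 burnt)
Step 3: cell (3,3)='.' (+5 fires, +7 burnt)
Step 4: cell (3,3)='.' (+5 fires, +5 burnt)
Step 5: cell (3,3)='.' (+2 fires, +5 burnt)
Step 6: cell (3,3)='.' (+0 fires, +2 burnt)
  fire out at step 6

1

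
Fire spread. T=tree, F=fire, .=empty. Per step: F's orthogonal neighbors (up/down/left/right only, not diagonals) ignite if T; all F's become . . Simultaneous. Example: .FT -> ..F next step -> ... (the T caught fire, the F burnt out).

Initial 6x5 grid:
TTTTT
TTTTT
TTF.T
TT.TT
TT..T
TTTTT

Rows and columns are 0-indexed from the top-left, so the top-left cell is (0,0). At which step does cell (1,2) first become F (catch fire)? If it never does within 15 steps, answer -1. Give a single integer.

Step 1: cell (1,2)='F' (+2 fires, +1 burnt)
  -> target ignites at step 1
Step 2: cell (1,2)='.' (+5 fires, +2 burnt)
Step 3: cell (1,2)='.' (+6 fires, +5 burnt)
Step 4: cell (1,2)='.' (+5 fires, +6 burnt)
Step 5: cell (1,2)='.' (+3 fires, +5 burnt)
Step 6: cell (1,2)='.' (+3 fires, +3 burnt)
Step 7: cell (1,2)='.' (+1 fires, +3 burnt)
Step 8: cell (1,2)='.' (+0 fires, +1 burnt)
  fire out at step 8

1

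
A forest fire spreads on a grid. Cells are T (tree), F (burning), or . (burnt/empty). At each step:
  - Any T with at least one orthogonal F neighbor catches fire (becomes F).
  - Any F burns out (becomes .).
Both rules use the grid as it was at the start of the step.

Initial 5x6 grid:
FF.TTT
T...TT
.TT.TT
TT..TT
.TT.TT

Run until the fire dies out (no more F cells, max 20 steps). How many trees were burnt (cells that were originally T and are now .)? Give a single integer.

Step 1: +1 fires, +2 burnt (F count now 1)
Step 2: +0 fires, +1 burnt (F count now 0)
Fire out after step 2
Initially T: 18, now '.': 13
Total burnt (originally-T cells now '.'): 1

Answer: 1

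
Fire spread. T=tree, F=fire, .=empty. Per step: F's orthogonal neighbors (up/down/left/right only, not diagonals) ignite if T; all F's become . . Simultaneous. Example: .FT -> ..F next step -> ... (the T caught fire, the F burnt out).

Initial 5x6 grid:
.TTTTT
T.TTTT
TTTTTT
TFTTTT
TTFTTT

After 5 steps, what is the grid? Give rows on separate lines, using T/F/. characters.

Step 1: 5 trees catch fire, 2 burn out
  .TTTTT
  T.TTTT
  TFTTTT
  F.FTTT
  TF.FTT
Step 2: 5 trees catch fire, 5 burn out
  .TTTTT
  T.TTTT
  F.FTTT
  ...FTT
  F...FT
Step 3: 5 trees catch fire, 5 burn out
  .TTTTT
  F.FTTT
  ...FTT
  ....FT
  .....F
Step 4: 4 trees catch fire, 5 burn out
  .TFTTT
  ...FTT
  ....FT
  .....F
  ......
Step 5: 4 trees catch fire, 4 burn out
  .F.FTT
  ....FT
  .....F
  ......
  ......

.F.FTT
....FT
.....F
......
......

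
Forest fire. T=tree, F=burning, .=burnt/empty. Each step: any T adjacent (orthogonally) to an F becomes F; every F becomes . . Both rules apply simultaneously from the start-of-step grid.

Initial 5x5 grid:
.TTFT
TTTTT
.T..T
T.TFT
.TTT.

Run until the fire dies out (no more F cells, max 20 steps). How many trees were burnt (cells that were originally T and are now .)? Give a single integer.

Step 1: +6 fires, +2 burnt (F count now 6)
Step 2: +5 fires, +6 burnt (F count now 5)
Step 3: +2 fires, +5 burnt (F count now 2)
Step 4: +2 fires, +2 burnt (F count now 2)
Step 5: +0 fires, +2 burnt (F count now 0)
Fire out after step 5
Initially T: 16, now '.': 24
Total burnt (originally-T cells now '.'): 15

Answer: 15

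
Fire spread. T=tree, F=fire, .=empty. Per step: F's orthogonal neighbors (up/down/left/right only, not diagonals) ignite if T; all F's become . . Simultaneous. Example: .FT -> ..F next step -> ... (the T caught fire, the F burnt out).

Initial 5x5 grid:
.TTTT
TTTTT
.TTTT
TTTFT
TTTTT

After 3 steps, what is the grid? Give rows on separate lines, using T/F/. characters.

Step 1: 4 trees catch fire, 1 burn out
  .TTTT
  TTTTT
  .TTFT
  TTF.F
  TTTFT
Step 2: 6 trees catch fire, 4 burn out
  .TTTT
  TTTFT
  .TF.F
  TF...
  TTF.F
Step 3: 6 trees catch fire, 6 burn out
  .TTFT
  TTF.F
  .F...
  F....
  TF...

.TTFT
TTF.F
.F...
F....
TF...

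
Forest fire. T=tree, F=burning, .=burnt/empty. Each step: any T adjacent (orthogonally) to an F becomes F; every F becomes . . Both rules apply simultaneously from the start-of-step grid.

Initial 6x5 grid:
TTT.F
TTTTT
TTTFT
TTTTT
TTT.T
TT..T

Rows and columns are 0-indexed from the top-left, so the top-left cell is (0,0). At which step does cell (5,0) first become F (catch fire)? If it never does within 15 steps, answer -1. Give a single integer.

Step 1: cell (5,0)='T' (+5 fires, +2 burnt)
Step 2: cell (5,0)='T' (+4 fires, +5 burnt)
Step 3: cell (5,0)='T' (+6 fires, +4 burnt)
Step 4: cell (5,0)='T' (+5 fires, +6 burnt)
Step 5: cell (5,0)='T' (+3 fires, +5 burnt)
Step 6: cell (5,0)='F' (+1 fires, +3 burnt)
  -> target ignites at step 6
Step 7: cell (5,0)='.' (+0 fires, +1 burnt)
  fire out at step 7

6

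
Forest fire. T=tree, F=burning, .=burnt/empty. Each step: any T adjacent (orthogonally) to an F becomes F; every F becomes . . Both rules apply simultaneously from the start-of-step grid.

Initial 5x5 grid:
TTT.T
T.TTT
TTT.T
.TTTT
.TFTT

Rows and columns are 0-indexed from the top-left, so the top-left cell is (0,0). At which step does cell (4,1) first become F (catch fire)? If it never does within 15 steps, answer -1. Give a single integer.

Step 1: cell (4,1)='F' (+3 fires, +1 burnt)
  -> target ignites at step 1
Step 2: cell (4,1)='.' (+4 fires, +3 burnt)
Step 3: cell (4,1)='.' (+3 fires, +4 burnt)
Step 4: cell (4,1)='.' (+4 fires, +3 burnt)
Step 5: cell (4,1)='.' (+3 fires, +4 burnt)
Step 6: cell (4,1)='.' (+2 fires, +3 burnt)
Step 7: cell (4,1)='.' (+0 fires, +2 burnt)
  fire out at step 7

1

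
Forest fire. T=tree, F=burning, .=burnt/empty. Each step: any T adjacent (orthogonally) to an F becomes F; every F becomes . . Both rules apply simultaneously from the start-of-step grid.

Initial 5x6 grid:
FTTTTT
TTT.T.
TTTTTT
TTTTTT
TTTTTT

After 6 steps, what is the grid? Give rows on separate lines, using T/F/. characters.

Step 1: 2 trees catch fire, 1 burn out
  .FTTTT
  FTT.T.
  TTTTTT
  TTTTTT
  TTTTTT
Step 2: 3 trees catch fire, 2 burn out
  ..FTTT
  .FT.T.
  FTTTTT
  TTTTTT
  TTTTTT
Step 3: 4 trees catch fire, 3 burn out
  ...FTT
  ..F.T.
  .FTTTT
  FTTTTT
  TTTTTT
Step 4: 4 trees catch fire, 4 burn out
  ....FT
  ....T.
  ..FTTT
  .FTTTT
  FTTTTT
Step 5: 5 trees catch fire, 4 burn out
  .....F
  ....F.
  ...FTT
  ..FTTT
  .FTTTT
Step 6: 3 trees catch fire, 5 burn out
  ......
  ......
  ....FT
  ...FTT
  ..FTTT

......
......
....FT
...FTT
..FTTT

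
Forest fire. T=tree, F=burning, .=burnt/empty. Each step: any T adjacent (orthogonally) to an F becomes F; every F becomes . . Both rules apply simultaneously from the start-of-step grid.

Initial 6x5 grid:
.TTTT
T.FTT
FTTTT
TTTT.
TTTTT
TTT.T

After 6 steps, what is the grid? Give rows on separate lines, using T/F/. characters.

Step 1: 6 trees catch fire, 2 burn out
  .TFTT
  F..FT
  .FFTT
  FTTT.
  TTTTT
  TTT.T
Step 2: 7 trees catch fire, 6 burn out
  .F.FT
  ....F
  ...FT
  .FFT.
  FTTTT
  TTT.T
Step 3: 6 trees catch fire, 7 burn out
  ....F
  .....
  ....F
  ...F.
  .FFTT
  FTT.T
Step 4: 3 trees catch fire, 6 burn out
  .....
  .....
  .....
  .....
  ...FT
  .FF.T
Step 5: 1 trees catch fire, 3 burn out
  .....
  .....
  .....
  .....
  ....F
  ....T
Step 6: 1 trees catch fire, 1 burn out
  .....
  .....
  .....
  .....
  .....
  ....F

.....
.....
.....
.....
.....
....F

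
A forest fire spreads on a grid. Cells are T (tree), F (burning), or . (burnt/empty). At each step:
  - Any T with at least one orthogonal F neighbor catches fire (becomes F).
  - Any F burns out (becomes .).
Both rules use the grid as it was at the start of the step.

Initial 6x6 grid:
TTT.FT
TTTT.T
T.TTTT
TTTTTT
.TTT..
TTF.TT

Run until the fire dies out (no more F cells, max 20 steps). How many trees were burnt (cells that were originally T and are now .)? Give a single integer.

Answer: 25

Derivation:
Step 1: +3 fires, +2 burnt (F count now 3)
Step 2: +5 fires, +3 burnt (F count now 5)
Step 3: +4 fires, +5 burnt (F count now 4)
Step 4: +6 fires, +4 burnt (F count now 6)
Step 5: +4 fires, +6 burnt (F count now 4)
Step 6: +2 fires, +4 burnt (F count now 2)
Step 7: +1 fires, +2 burnt (F count now 1)
Step 8: +0 fires, +1 burnt (F count now 0)
Fire out after step 8
Initially T: 27, now '.': 34
Total burnt (originally-T cells now '.'): 25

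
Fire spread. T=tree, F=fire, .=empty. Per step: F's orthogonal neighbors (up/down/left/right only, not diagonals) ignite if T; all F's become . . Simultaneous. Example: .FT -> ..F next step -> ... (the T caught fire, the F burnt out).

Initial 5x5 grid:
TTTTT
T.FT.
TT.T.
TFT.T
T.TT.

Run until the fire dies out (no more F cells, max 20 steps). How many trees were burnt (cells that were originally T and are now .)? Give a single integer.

Answer: 15

Derivation:
Step 1: +5 fires, +2 burnt (F count now 5)
Step 2: +6 fires, +5 burnt (F count now 6)
Step 3: +4 fires, +6 burnt (F count now 4)
Step 4: +0 fires, +4 burnt (F count now 0)
Fire out after step 4
Initially T: 16, now '.': 24
Total burnt (originally-T cells now '.'): 15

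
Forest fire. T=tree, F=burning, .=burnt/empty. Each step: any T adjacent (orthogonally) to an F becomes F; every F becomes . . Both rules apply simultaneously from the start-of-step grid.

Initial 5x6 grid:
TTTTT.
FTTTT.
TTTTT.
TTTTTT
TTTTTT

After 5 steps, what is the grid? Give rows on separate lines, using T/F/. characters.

Step 1: 3 trees catch fire, 1 burn out
  FTTTT.
  .FTTT.
  FTTTT.
  TTTTTT
  TTTTTT
Step 2: 4 trees catch fire, 3 burn out
  .FTTT.
  ..FTT.
  .FTTT.
  FTTTTT
  TTTTTT
Step 3: 5 trees catch fire, 4 burn out
  ..FTT.
  ...FT.
  ..FTT.
  .FTTTT
  FTTTTT
Step 4: 5 trees catch fire, 5 burn out
  ...FT.
  ....F.
  ...FT.
  ..FTTT
  .FTTTT
Step 5: 4 trees catch fire, 5 burn out
  ....F.
  ......
  ....F.
  ...FTT
  ..FTTT

....F.
......
....F.
...FTT
..FTTT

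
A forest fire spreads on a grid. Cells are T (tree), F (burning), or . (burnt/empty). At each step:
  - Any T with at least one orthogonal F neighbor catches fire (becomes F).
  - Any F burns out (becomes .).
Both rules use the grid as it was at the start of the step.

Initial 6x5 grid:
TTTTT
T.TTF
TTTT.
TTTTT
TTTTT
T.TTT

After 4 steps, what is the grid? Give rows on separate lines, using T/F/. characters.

Step 1: 2 trees catch fire, 1 burn out
  TTTTF
  T.TF.
  TTTT.
  TTTTT
  TTTTT
  T.TTT
Step 2: 3 trees catch fire, 2 burn out
  TTTF.
  T.F..
  TTTF.
  TTTTT
  TTTTT
  T.TTT
Step 3: 3 trees catch fire, 3 burn out
  TTF..
  T....
  TTF..
  TTTFT
  TTTTT
  T.TTT
Step 4: 5 trees catch fire, 3 burn out
  TF...
  T....
  TF...
  TTF.F
  TTTFT
  T.TTT

TF...
T....
TF...
TTF.F
TTTFT
T.TTT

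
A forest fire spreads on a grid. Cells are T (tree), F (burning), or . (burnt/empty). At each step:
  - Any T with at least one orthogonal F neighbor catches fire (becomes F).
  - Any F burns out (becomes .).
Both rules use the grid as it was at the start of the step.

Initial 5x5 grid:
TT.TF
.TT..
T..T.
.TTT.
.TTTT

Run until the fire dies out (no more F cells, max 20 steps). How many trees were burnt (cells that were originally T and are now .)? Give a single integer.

Step 1: +1 fires, +1 burnt (F count now 1)
Step 2: +0 fires, +1 burnt (F count now 0)
Fire out after step 2
Initially T: 14, now '.': 12
Total burnt (originally-T cells now '.'): 1

Answer: 1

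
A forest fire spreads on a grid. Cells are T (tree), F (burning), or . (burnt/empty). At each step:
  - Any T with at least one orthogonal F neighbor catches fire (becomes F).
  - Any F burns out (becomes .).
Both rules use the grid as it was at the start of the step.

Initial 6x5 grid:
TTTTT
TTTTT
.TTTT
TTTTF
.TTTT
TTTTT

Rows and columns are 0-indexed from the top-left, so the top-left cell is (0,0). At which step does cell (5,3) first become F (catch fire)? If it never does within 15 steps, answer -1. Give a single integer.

Step 1: cell (5,3)='T' (+3 fires, +1 burnt)
Step 2: cell (5,3)='T' (+5 fires, +3 burnt)
Step 3: cell (5,3)='F' (+6 fires, +5 burnt)
  -> target ignites at step 3
Step 4: cell (5,3)='.' (+6 fires, +6 burnt)
Step 5: cell (5,3)='.' (+3 fires, +6 burnt)
Step 6: cell (5,3)='.' (+3 fires, +3 burnt)
Step 7: cell (5,3)='.' (+1 fires, +3 burnt)
Step 8: cell (5,3)='.' (+0 fires, +1 burnt)
  fire out at step 8

3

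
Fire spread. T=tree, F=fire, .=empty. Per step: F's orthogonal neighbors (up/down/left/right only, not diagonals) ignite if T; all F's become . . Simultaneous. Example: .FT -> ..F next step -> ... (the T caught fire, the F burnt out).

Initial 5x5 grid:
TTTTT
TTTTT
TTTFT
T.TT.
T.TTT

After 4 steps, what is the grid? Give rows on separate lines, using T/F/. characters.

Step 1: 4 trees catch fire, 1 burn out
  TTTTT
  TTTFT
  TTF.F
  T.TF.
  T.TTT
Step 2: 6 trees catch fire, 4 burn out
  TTTFT
  TTF.F
  TF...
  T.F..
  T.TFT
Step 3: 6 trees catch fire, 6 burn out
  TTF.F
  TF...
  F....
  T....
  T.F.F
Step 4: 3 trees catch fire, 6 burn out
  TF...
  F....
  .....
  F....
  T....

TF...
F....
.....
F....
T....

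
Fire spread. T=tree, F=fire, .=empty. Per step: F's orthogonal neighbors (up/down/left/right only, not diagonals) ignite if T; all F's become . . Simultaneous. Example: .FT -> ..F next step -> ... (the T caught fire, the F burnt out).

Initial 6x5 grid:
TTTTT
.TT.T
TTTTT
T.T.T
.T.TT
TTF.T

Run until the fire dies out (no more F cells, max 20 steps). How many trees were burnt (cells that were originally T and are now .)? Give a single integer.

Step 1: +1 fires, +1 burnt (F count now 1)
Step 2: +2 fires, +1 burnt (F count now 2)
Step 3: +0 fires, +2 burnt (F count now 0)
Fire out after step 3
Initially T: 22, now '.': 11
Total burnt (originally-T cells now '.'): 3

Answer: 3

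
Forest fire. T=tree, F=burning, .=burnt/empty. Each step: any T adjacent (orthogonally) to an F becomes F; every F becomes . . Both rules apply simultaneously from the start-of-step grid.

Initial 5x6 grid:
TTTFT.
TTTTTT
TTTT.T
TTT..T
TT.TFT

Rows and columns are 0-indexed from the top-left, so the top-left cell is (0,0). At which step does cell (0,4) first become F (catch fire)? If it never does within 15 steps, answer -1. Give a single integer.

Step 1: cell (0,4)='F' (+5 fires, +2 burnt)
  -> target ignites at step 1
Step 2: cell (0,4)='.' (+5 fires, +5 burnt)
Step 3: cell (0,4)='.' (+5 fires, +5 burnt)
Step 4: cell (0,4)='.' (+3 fires, +5 burnt)
Step 5: cell (0,4)='.' (+2 fires, +3 burnt)
Step 6: cell (0,4)='.' (+2 fires, +2 burnt)
Step 7: cell (0,4)='.' (+1 fires, +2 burnt)
Step 8: cell (0,4)='.' (+0 fires, +1 burnt)
  fire out at step 8

1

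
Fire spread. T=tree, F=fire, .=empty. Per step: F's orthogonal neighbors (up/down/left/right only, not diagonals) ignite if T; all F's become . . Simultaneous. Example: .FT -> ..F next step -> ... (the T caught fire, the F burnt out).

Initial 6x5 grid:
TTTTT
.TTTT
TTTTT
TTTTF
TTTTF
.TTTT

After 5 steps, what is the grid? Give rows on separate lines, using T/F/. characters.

Step 1: 4 trees catch fire, 2 burn out
  TTTTT
  .TTTT
  TTTTF
  TTTF.
  TTTF.
  .TTTF
Step 2: 5 trees catch fire, 4 burn out
  TTTTT
  .TTTF
  TTTF.
  TTF..
  TTF..
  .TTF.
Step 3: 6 trees catch fire, 5 burn out
  TTTTF
  .TTF.
  TTF..
  TF...
  TF...
  .TF..
Step 4: 6 trees catch fire, 6 burn out
  TTTF.
  .TF..
  TF...
  F....
  F....
  .F...
Step 5: 3 trees catch fire, 6 burn out
  TTF..
  .F...
  F....
  .....
  .....
  .....

TTF..
.F...
F....
.....
.....
.....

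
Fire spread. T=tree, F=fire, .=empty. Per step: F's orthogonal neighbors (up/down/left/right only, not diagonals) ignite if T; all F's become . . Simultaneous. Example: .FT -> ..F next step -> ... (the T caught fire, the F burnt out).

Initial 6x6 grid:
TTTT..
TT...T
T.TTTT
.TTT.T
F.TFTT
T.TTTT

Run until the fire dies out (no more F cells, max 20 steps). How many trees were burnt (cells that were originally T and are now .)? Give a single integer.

Answer: 17

Derivation:
Step 1: +5 fires, +2 burnt (F count now 5)
Step 2: +5 fires, +5 burnt (F count now 5)
Step 3: +5 fires, +5 burnt (F count now 5)
Step 4: +1 fires, +5 burnt (F count now 1)
Step 5: +1 fires, +1 burnt (F count now 1)
Step 6: +0 fires, +1 burnt (F count now 0)
Fire out after step 6
Initially T: 24, now '.': 29
Total burnt (originally-T cells now '.'): 17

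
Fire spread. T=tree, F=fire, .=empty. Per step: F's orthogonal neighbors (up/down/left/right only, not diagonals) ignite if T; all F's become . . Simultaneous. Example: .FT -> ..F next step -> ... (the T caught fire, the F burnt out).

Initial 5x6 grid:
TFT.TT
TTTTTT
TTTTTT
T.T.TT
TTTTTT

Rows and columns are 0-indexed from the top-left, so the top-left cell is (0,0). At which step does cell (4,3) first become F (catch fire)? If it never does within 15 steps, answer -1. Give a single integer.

Step 1: cell (4,3)='T' (+3 fires, +1 burnt)
Step 2: cell (4,3)='T' (+3 fires, +3 burnt)
Step 3: cell (4,3)='T' (+3 fires, +3 burnt)
Step 4: cell (4,3)='T' (+4 fires, +3 burnt)
Step 5: cell (4,3)='T' (+5 fires, +4 burnt)
Step 6: cell (4,3)='F' (+5 fires, +5 burnt)
  -> target ignites at step 6
Step 7: cell (4,3)='.' (+2 fires, +5 burnt)
Step 8: cell (4,3)='.' (+1 fires, +2 burnt)
Step 9: cell (4,3)='.' (+0 fires, +1 burnt)
  fire out at step 9

6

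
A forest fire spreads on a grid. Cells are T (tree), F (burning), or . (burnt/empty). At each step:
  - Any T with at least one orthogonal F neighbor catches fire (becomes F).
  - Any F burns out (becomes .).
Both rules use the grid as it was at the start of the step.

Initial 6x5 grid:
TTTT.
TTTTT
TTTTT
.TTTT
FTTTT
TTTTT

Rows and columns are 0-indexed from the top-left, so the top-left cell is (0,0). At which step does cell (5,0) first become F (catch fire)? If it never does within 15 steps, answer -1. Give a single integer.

Step 1: cell (5,0)='F' (+2 fires, +1 burnt)
  -> target ignites at step 1
Step 2: cell (5,0)='.' (+3 fires, +2 burnt)
Step 3: cell (5,0)='.' (+4 fires, +3 burnt)
Step 4: cell (5,0)='.' (+6 fires, +4 burnt)
Step 5: cell (5,0)='.' (+6 fires, +6 burnt)
Step 6: cell (5,0)='.' (+4 fires, +6 burnt)
Step 7: cell (5,0)='.' (+2 fires, +4 burnt)
Step 8: cell (5,0)='.' (+0 fires, +2 burnt)
  fire out at step 8

1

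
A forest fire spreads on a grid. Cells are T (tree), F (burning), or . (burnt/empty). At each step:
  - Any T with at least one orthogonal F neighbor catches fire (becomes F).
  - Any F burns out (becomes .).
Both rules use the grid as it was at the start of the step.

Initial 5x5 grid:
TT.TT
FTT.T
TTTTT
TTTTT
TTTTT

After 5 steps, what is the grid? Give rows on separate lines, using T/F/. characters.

Step 1: 3 trees catch fire, 1 burn out
  FT.TT
  .FT.T
  FTTTT
  TTTTT
  TTTTT
Step 2: 4 trees catch fire, 3 burn out
  .F.TT
  ..F.T
  .FTTT
  FTTTT
  TTTTT
Step 3: 3 trees catch fire, 4 burn out
  ...TT
  ....T
  ..FTT
  .FTTT
  FTTTT
Step 4: 3 trees catch fire, 3 burn out
  ...TT
  ....T
  ...FT
  ..FTT
  .FTTT
Step 5: 3 trees catch fire, 3 burn out
  ...TT
  ....T
  ....F
  ...FT
  ..FTT

...TT
....T
....F
...FT
..FTT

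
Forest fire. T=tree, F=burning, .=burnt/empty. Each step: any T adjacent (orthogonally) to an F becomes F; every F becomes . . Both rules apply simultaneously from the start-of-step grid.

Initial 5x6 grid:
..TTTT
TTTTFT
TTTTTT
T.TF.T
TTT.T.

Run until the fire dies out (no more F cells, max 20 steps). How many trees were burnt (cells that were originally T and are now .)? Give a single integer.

Answer: 21

Derivation:
Step 1: +6 fires, +2 burnt (F count now 6)
Step 2: +6 fires, +6 burnt (F count now 6)
Step 3: +5 fires, +6 burnt (F count now 5)
Step 4: +3 fires, +5 burnt (F count now 3)
Step 5: +1 fires, +3 burnt (F count now 1)
Step 6: +0 fires, +1 burnt (F count now 0)
Fire out after step 6
Initially T: 22, now '.': 29
Total burnt (originally-T cells now '.'): 21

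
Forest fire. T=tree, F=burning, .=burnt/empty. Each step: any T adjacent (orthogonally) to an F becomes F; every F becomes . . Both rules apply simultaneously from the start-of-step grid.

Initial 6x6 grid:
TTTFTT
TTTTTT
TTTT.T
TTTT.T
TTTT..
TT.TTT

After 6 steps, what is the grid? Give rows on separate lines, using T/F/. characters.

Step 1: 3 trees catch fire, 1 burn out
  TTF.FT
  TTTFTT
  TTTT.T
  TTTT.T
  TTTT..
  TT.TTT
Step 2: 5 trees catch fire, 3 burn out
  TF...F
  TTF.FT
  TTTF.T
  TTTT.T
  TTTT..
  TT.TTT
Step 3: 5 trees catch fire, 5 burn out
  F.....
  TF...F
  TTF..T
  TTTF.T
  TTTT..
  TT.TTT
Step 4: 5 trees catch fire, 5 burn out
  ......
  F.....
  TF...F
  TTF..T
  TTTF..
  TT.TTT
Step 5: 5 trees catch fire, 5 burn out
  ......
  ......
  F.....
  TF...F
  TTF...
  TT.FTT
Step 6: 3 trees catch fire, 5 burn out
  ......
  ......
  ......
  F.....
  TF....
  TT..FT

......
......
......
F.....
TF....
TT..FT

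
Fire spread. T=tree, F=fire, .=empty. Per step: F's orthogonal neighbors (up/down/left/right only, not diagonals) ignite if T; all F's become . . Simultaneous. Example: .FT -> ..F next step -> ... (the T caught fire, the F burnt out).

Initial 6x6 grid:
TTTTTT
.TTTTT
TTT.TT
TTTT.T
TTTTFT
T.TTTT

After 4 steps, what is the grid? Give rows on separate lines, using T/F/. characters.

Step 1: 3 trees catch fire, 1 burn out
  TTTTTT
  .TTTTT
  TTT.TT
  TTTT.T
  TTTF.F
  T.TTFT
Step 2: 5 trees catch fire, 3 burn out
  TTTTTT
  .TTTTT
  TTT.TT
  TTTF.F
  TTF...
  T.TF.F
Step 3: 4 trees catch fire, 5 burn out
  TTTTTT
  .TTTTT
  TTT.TF
  TTF...
  TF....
  T.F...
Step 4: 5 trees catch fire, 4 burn out
  TTTTTT
  .TTTTF
  TTF.F.
  TF....
  F.....
  T.....

TTTTTT
.TTTTF
TTF.F.
TF....
F.....
T.....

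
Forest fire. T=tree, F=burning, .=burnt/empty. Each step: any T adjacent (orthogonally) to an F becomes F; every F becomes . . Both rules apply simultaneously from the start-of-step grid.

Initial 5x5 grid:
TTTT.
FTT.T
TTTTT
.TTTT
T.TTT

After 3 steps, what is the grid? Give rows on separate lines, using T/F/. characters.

Step 1: 3 trees catch fire, 1 burn out
  FTTT.
  .FT.T
  FTTTT
  .TTTT
  T.TTT
Step 2: 3 trees catch fire, 3 burn out
  .FTT.
  ..F.T
  .FTTT
  .TTTT
  T.TTT
Step 3: 3 trees catch fire, 3 burn out
  ..FT.
  ....T
  ..FTT
  .FTTT
  T.TTT

..FT.
....T
..FTT
.FTTT
T.TTT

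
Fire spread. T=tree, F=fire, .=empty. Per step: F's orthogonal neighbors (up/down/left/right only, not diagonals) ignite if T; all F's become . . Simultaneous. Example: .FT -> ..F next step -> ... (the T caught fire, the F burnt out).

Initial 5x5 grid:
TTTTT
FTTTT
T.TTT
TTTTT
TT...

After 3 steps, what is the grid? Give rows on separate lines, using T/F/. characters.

Step 1: 3 trees catch fire, 1 burn out
  FTTTT
  .FTTT
  F.TTT
  TTTTT
  TT...
Step 2: 3 trees catch fire, 3 burn out
  .FTTT
  ..FTT
  ..TTT
  FTTTT
  TT...
Step 3: 5 trees catch fire, 3 burn out
  ..FTT
  ...FT
  ..FTT
  .FTTT
  FT...

..FTT
...FT
..FTT
.FTTT
FT...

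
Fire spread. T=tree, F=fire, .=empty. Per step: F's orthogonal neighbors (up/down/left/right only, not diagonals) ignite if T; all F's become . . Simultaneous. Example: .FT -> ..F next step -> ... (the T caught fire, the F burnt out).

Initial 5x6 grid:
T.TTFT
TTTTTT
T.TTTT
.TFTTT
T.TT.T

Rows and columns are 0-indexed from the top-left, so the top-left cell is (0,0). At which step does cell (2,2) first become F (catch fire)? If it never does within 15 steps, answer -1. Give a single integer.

Step 1: cell (2,2)='F' (+7 fires, +2 burnt)
  -> target ignites at step 1
Step 2: cell (2,2)='.' (+8 fires, +7 burnt)
Step 3: cell (2,2)='.' (+3 fires, +8 burnt)
Step 4: cell (2,2)='.' (+2 fires, +3 burnt)
Step 5: cell (2,2)='.' (+2 fires, +2 burnt)
Step 6: cell (2,2)='.' (+0 fires, +2 burnt)
  fire out at step 6

1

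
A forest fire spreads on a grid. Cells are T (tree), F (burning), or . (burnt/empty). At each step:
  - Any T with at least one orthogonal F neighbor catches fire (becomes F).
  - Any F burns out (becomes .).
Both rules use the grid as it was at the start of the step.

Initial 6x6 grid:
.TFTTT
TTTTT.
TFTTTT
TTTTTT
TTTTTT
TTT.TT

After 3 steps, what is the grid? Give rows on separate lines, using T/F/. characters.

Step 1: 7 trees catch fire, 2 burn out
  .F.FTT
  TFFTT.
  F.FTTT
  TFTTTT
  TTTTTT
  TTT.TT
Step 2: 7 trees catch fire, 7 burn out
  ....FT
  F..FT.
  ...FTT
  F.FTTT
  TFTTTT
  TTT.TT
Step 3: 7 trees catch fire, 7 burn out
  .....F
  ....F.
  ....FT
  ...FTT
  F.FTTT
  TFT.TT

.....F
....F.
....FT
...FTT
F.FTTT
TFT.TT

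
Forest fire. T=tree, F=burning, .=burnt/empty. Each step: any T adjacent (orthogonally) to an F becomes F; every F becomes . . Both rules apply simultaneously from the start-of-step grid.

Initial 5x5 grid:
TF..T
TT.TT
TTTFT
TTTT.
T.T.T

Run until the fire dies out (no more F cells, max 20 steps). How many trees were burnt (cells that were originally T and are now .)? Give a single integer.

Answer: 16

Derivation:
Step 1: +6 fires, +2 burnt (F count now 6)
Step 2: +4 fires, +6 burnt (F count now 4)
Step 3: +4 fires, +4 burnt (F count now 4)
Step 4: +1 fires, +4 burnt (F count now 1)
Step 5: +1 fires, +1 burnt (F count now 1)
Step 6: +0 fires, +1 burnt (F count now 0)
Fire out after step 6
Initially T: 17, now '.': 24
Total burnt (originally-T cells now '.'): 16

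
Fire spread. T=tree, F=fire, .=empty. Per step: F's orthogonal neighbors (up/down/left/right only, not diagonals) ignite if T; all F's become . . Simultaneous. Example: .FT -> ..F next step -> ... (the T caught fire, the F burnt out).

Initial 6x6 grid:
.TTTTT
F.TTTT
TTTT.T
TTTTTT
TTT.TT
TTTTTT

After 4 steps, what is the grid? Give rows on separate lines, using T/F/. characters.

Step 1: 1 trees catch fire, 1 burn out
  .TTTTT
  ..TTTT
  FTTT.T
  TTTTTT
  TTT.TT
  TTTTTT
Step 2: 2 trees catch fire, 1 burn out
  .TTTTT
  ..TTTT
  .FTT.T
  FTTTTT
  TTT.TT
  TTTTTT
Step 3: 3 trees catch fire, 2 burn out
  .TTTTT
  ..TTTT
  ..FT.T
  .FTTTT
  FTT.TT
  TTTTTT
Step 4: 5 trees catch fire, 3 burn out
  .TTTTT
  ..FTTT
  ...F.T
  ..FTTT
  .FT.TT
  FTTTTT

.TTTTT
..FTTT
...F.T
..FTTT
.FT.TT
FTTTTT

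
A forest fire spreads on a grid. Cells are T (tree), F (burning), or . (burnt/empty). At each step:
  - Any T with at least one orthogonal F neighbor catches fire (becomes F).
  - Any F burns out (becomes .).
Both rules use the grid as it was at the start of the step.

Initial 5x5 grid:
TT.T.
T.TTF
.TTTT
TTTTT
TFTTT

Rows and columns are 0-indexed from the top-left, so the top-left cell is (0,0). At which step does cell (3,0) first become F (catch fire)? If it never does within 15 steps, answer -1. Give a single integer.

Step 1: cell (3,0)='T' (+5 fires, +2 burnt)
Step 2: cell (3,0)='F' (+8 fires, +5 burnt)
  -> target ignites at step 2
Step 3: cell (3,0)='.' (+3 fires, +8 burnt)
Step 4: cell (3,0)='.' (+0 fires, +3 burnt)
  fire out at step 4

2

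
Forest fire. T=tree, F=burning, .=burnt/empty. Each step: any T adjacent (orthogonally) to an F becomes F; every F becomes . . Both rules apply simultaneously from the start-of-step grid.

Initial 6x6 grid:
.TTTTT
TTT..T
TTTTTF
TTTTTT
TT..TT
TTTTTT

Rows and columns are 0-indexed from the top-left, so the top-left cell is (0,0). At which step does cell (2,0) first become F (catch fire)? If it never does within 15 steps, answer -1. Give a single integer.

Step 1: cell (2,0)='T' (+3 fires, +1 burnt)
Step 2: cell (2,0)='T' (+4 fires, +3 burnt)
Step 3: cell (2,0)='T' (+5 fires, +4 burnt)
Step 4: cell (2,0)='T' (+5 fires, +5 burnt)
Step 5: cell (2,0)='F' (+5 fires, +5 burnt)
  -> target ignites at step 5
Step 6: cell (2,0)='.' (+5 fires, +5 burnt)
Step 7: cell (2,0)='.' (+2 fires, +5 burnt)
Step 8: cell (2,0)='.' (+1 fires, +2 burnt)
Step 9: cell (2,0)='.' (+0 fires, +1 burnt)
  fire out at step 9

5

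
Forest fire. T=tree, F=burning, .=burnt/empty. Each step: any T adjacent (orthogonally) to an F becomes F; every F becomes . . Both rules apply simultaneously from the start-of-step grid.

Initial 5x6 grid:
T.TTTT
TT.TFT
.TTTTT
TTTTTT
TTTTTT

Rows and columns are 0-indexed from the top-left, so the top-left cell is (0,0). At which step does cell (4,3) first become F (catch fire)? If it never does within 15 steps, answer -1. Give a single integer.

Step 1: cell (4,3)='T' (+4 fires, +1 burnt)
Step 2: cell (4,3)='T' (+5 fires, +4 burnt)
Step 3: cell (4,3)='T' (+5 fires, +5 burnt)
Step 4: cell (4,3)='F' (+4 fires, +5 burnt)
  -> target ignites at step 4
Step 5: cell (4,3)='.' (+3 fires, +4 burnt)
Step 6: cell (4,3)='.' (+3 fires, +3 burnt)
Step 7: cell (4,3)='.' (+2 fires, +3 burnt)
Step 8: cell (4,3)='.' (+0 fires, +2 burnt)
  fire out at step 8

4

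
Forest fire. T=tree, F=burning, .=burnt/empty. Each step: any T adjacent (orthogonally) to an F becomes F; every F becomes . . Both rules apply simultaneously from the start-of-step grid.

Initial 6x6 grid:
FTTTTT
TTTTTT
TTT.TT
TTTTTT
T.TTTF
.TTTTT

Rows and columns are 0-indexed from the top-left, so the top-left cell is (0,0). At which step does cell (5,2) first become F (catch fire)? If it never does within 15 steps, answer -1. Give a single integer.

Step 1: cell (5,2)='T' (+5 fires, +2 burnt)
Step 2: cell (5,2)='T' (+7 fires, +5 burnt)
Step 3: cell (5,2)='T' (+9 fires, +7 burnt)
Step 4: cell (5,2)='F' (+9 fires, +9 burnt)
  -> target ignites at step 4
Step 5: cell (5,2)='.' (+1 fires, +9 burnt)
Step 6: cell (5,2)='.' (+0 fires, +1 burnt)
  fire out at step 6

4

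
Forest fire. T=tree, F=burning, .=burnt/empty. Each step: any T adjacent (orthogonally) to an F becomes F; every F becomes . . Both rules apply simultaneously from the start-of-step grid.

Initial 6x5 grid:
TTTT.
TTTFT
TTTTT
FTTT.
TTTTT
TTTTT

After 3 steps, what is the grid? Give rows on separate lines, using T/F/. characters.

Step 1: 7 trees catch fire, 2 burn out
  TTTF.
  TTF.F
  FTTFT
  .FTT.
  FTTTT
  TTTTT
Step 2: 10 trees catch fire, 7 burn out
  TTF..
  FF...
  .FF.F
  ..FF.
  .FTTT
  FTTTT
Step 3: 5 trees catch fire, 10 burn out
  FF...
  .....
  .....
  .....
  ..FFT
  .FTTT

FF...
.....
.....
.....
..FFT
.FTTT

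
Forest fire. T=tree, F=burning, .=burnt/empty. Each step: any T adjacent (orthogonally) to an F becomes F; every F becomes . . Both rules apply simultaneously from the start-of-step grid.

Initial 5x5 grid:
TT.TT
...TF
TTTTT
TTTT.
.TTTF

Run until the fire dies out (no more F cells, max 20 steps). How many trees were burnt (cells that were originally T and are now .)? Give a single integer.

Step 1: +4 fires, +2 burnt (F count now 4)
Step 2: +4 fires, +4 burnt (F count now 4)
Step 3: +3 fires, +4 burnt (F count now 3)
Step 4: +2 fires, +3 burnt (F count now 2)
Step 5: +2 fires, +2 burnt (F count now 2)
Step 6: +0 fires, +2 burnt (F count now 0)
Fire out after step 6
Initially T: 17, now '.': 23
Total burnt (originally-T cells now '.'): 15

Answer: 15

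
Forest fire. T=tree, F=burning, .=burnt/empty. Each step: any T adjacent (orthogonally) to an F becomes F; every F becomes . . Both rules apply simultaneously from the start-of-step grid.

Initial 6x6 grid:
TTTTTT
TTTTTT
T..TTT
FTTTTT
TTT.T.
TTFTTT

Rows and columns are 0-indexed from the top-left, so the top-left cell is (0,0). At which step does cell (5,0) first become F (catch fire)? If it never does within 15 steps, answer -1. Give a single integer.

Step 1: cell (5,0)='T' (+6 fires, +2 burnt)
Step 2: cell (5,0)='F' (+5 fires, +6 burnt)
  -> target ignites at step 2
Step 3: cell (5,0)='.' (+5 fires, +5 burnt)
Step 4: cell (5,0)='.' (+4 fires, +5 burnt)
Step 5: cell (5,0)='.' (+4 fires, +4 burnt)
Step 6: cell (5,0)='.' (+3 fires, +4 burnt)
Step 7: cell (5,0)='.' (+2 fires, +3 burnt)
Step 8: cell (5,0)='.' (+1 fires, +2 burnt)
Step 9: cell (5,0)='.' (+0 fires, +1 burnt)
  fire out at step 9

2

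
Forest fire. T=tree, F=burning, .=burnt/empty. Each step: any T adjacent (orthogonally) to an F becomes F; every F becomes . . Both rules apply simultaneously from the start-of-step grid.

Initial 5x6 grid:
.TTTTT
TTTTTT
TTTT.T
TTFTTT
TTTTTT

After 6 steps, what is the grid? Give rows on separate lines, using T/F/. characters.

Step 1: 4 trees catch fire, 1 burn out
  .TTTTT
  TTTTTT
  TTFT.T
  TF.FTT
  TTFTTT
Step 2: 7 trees catch fire, 4 burn out
  .TTTTT
  TTFTTT
  TF.F.T
  F...FT
  TF.FTT
Step 3: 7 trees catch fire, 7 burn out
  .TFTTT
  TF.FTT
  F....T
  .....F
  F...FT
Step 4: 6 trees catch fire, 7 burn out
  .F.FTT
  F...FT
  .....F
  ......
  .....F
Step 5: 2 trees catch fire, 6 burn out
  ....FT
  .....F
  ......
  ......
  ......
Step 6: 1 trees catch fire, 2 burn out
  .....F
  ......
  ......
  ......
  ......

.....F
......
......
......
......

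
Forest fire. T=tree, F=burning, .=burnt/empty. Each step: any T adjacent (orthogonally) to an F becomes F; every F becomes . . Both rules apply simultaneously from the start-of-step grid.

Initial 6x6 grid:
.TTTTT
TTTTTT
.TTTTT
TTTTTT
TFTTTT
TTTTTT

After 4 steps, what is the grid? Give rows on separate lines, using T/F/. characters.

Step 1: 4 trees catch fire, 1 burn out
  .TTTTT
  TTTTTT
  .TTTTT
  TFTTTT
  F.FTTT
  TFTTTT
Step 2: 6 trees catch fire, 4 burn out
  .TTTTT
  TTTTTT
  .FTTTT
  F.FTTT
  ...FTT
  F.FTTT
Step 3: 5 trees catch fire, 6 burn out
  .TTTTT
  TFTTTT
  ..FTTT
  ...FTT
  ....FT
  ...FTT
Step 4: 7 trees catch fire, 5 burn out
  .FTTTT
  F.FTTT
  ...FTT
  ....FT
  .....F
  ....FT

.FTTTT
F.FTTT
...FTT
....FT
.....F
....FT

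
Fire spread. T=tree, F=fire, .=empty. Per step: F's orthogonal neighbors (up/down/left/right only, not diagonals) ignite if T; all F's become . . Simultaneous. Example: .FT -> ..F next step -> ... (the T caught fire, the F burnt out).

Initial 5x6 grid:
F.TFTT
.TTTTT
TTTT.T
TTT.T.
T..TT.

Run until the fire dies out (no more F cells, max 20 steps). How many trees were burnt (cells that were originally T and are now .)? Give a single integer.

Answer: 17

Derivation:
Step 1: +3 fires, +2 burnt (F count now 3)
Step 2: +4 fires, +3 burnt (F count now 4)
Step 3: +3 fires, +4 burnt (F count now 3)
Step 4: +3 fires, +3 burnt (F count now 3)
Step 5: +2 fires, +3 burnt (F count now 2)
Step 6: +1 fires, +2 burnt (F count now 1)
Step 7: +1 fires, +1 burnt (F count now 1)
Step 8: +0 fires, +1 burnt (F count now 0)
Fire out after step 8
Initially T: 20, now '.': 27
Total burnt (originally-T cells now '.'): 17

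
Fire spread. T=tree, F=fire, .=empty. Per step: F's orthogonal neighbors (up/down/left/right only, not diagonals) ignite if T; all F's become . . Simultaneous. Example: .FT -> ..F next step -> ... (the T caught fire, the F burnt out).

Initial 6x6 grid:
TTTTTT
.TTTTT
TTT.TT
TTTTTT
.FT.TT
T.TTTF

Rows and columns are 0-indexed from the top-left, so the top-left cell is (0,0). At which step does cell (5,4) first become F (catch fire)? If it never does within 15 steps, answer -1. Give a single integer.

Step 1: cell (5,4)='F' (+4 fires, +2 burnt)
  -> target ignites at step 1
Step 2: cell (5,4)='.' (+7 fires, +4 burnt)
Step 3: cell (5,4)='.' (+6 fires, +7 burnt)
Step 4: cell (5,4)='.' (+4 fires, +6 burnt)
Step 5: cell (5,4)='.' (+5 fires, +4 burnt)
Step 6: cell (5,4)='.' (+2 fires, +5 burnt)
Step 7: cell (5,4)='.' (+0 fires, +2 burnt)
  fire out at step 7

1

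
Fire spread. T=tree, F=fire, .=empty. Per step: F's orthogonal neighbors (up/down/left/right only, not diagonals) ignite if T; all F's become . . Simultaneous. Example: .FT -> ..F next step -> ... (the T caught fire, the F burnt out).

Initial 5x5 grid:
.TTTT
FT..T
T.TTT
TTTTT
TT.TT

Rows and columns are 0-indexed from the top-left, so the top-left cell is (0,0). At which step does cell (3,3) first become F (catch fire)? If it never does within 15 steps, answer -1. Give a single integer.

Step 1: cell (3,3)='T' (+2 fires, +1 burnt)
Step 2: cell (3,3)='T' (+2 fires, +2 burnt)
Step 3: cell (3,3)='T' (+3 fires, +2 burnt)
Step 4: cell (3,3)='T' (+3 fires, +3 burnt)
Step 5: cell (3,3)='F' (+3 fires, +3 burnt)
  -> target ignites at step 5
Step 6: cell (3,3)='.' (+4 fires, +3 burnt)
Step 7: cell (3,3)='.' (+2 fires, +4 burnt)
Step 8: cell (3,3)='.' (+0 fires, +2 burnt)
  fire out at step 8

5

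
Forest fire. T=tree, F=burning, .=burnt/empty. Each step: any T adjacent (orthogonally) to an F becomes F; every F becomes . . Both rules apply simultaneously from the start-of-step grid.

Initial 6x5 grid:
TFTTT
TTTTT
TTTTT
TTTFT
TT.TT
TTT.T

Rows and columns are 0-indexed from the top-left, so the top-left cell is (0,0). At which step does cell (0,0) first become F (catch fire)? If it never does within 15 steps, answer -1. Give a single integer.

Step 1: cell (0,0)='F' (+7 fires, +2 burnt)
  -> target ignites at step 1
Step 2: cell (0,0)='.' (+9 fires, +7 burnt)
Step 3: cell (0,0)='.' (+6 fires, +9 burnt)
Step 4: cell (0,0)='.' (+2 fires, +6 burnt)
Step 5: cell (0,0)='.' (+2 fires, +2 burnt)
Step 6: cell (0,0)='.' (+0 fires, +2 burnt)
  fire out at step 6

1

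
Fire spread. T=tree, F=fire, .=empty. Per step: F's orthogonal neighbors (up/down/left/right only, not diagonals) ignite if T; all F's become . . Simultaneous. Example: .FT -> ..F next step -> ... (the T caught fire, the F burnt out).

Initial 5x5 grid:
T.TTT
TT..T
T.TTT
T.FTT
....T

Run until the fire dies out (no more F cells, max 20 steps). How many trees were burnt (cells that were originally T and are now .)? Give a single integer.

Step 1: +2 fires, +1 burnt (F count now 2)
Step 2: +2 fires, +2 burnt (F count now 2)
Step 3: +2 fires, +2 burnt (F count now 2)
Step 4: +1 fires, +2 burnt (F count now 1)
Step 5: +1 fires, +1 burnt (F count now 1)
Step 6: +1 fires, +1 burnt (F count now 1)
Step 7: +1 fires, +1 burnt (F count now 1)
Step 8: +0 fires, +1 burnt (F count now 0)
Fire out after step 8
Initially T: 15, now '.': 20
Total burnt (originally-T cells now '.'): 10

Answer: 10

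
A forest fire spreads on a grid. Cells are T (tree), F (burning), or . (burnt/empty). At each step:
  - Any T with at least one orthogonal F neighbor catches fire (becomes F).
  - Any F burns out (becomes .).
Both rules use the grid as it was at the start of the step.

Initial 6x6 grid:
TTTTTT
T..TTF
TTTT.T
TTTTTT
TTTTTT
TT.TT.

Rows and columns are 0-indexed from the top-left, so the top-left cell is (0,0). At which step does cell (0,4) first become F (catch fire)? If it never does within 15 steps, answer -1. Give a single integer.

Step 1: cell (0,4)='T' (+3 fires, +1 burnt)
Step 2: cell (0,4)='F' (+3 fires, +3 burnt)
  -> target ignites at step 2
Step 3: cell (0,4)='.' (+4 fires, +3 burnt)
Step 4: cell (0,4)='.' (+4 fires, +4 burnt)
Step 5: cell (0,4)='.' (+5 fires, +4 burnt)
Step 6: cell (0,4)='.' (+5 fires, +5 burnt)
Step 7: cell (0,4)='.' (+3 fires, +5 burnt)
Step 8: cell (0,4)='.' (+2 fires, +3 burnt)
Step 9: cell (0,4)='.' (+1 fires, +2 burnt)
Step 10: cell (0,4)='.' (+0 fires, +1 burnt)
  fire out at step 10

2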